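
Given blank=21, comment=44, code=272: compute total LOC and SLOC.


Total LOC = blank + comment + code
Total LOC = 21 + 44 + 272 = 337
SLOC (source only) = code = 272

Total LOC: 337, SLOC: 272


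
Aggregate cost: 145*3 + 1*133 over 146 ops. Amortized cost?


Formula: Amortized cost = Total cost / Operations
Total cost = (145 * 3) + (1 * 133)
Total cost = 435 + 133 = 568
Amortized = 568 / 146 = 3.8904

3.8904


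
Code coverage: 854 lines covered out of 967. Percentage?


Coverage = covered / total * 100
Coverage = 854 / 967 * 100
Coverage = 88.31%

88.31%


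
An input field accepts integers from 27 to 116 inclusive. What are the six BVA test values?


Range: [27, 116]
Boundaries: just below min, min, min+1, max-1, max, just above max
Values: [26, 27, 28, 115, 116, 117]

[26, 27, 28, 115, 116, 117]


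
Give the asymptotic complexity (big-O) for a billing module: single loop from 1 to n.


Reasoning: one pass through n items
Complexity: O(n)

O(n)


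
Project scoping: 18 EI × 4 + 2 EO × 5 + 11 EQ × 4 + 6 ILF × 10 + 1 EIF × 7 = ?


UFP = EI*4 + EO*5 + EQ*4 + ILF*10 + EIF*7
UFP = 18*4 + 2*5 + 11*4 + 6*10 + 1*7
UFP = 72 + 10 + 44 + 60 + 7
UFP = 193

193


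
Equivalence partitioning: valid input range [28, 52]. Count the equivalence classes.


Valid range: [28, 52]
Class 1: x < 28 — invalid
Class 2: 28 ≤ x ≤ 52 — valid
Class 3: x > 52 — invalid
Total equivalence classes: 3

3 equivalence classes


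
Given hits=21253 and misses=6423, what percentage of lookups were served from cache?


Formula: hit rate = hits / (hits + misses) * 100
hit rate = 21253 / (21253 + 6423) * 100
hit rate = 21253 / 27676 * 100
hit rate = 76.79%

76.79%


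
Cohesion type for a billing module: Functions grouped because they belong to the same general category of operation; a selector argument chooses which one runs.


Reasoning: Grouped by category of activity, not by data or sequence
Type: Logical cohesion

Logical cohesion


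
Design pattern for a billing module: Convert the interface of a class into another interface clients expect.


This matches the Adapter pattern

Adapter


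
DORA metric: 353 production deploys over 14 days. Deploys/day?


Formula: deployments per day = releases / days
= 353 / 14
= 25.214 deploys/day
(equivalently, 176.5 deploys/week)

25.214 deploys/day


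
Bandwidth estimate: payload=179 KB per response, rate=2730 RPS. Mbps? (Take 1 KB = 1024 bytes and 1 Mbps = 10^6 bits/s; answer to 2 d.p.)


Formula: Mbps = payload_bytes * RPS * 8 / 1e6
Payload per request = 179 KB = 179 * 1024 = 183296 bytes
Total bytes/sec = 183296 * 2730 = 500398080
Total bits/sec = 500398080 * 8 = 4003184640
Mbps = 4003184640 / 1e6 = 4003.18

4003.18 Mbps


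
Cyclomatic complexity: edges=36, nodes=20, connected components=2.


Formula: V(G) = E - N + 2P
V(G) = 36 - 20 + 2*2
V(G) = 16 + 4
V(G) = 20

20


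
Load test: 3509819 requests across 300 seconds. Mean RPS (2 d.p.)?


Formula: throughput = requests / seconds
throughput = 3509819 / 300
throughput = 11699.4 requests/second

11699.4 requests/second


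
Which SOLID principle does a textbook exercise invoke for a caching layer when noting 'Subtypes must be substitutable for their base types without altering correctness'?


This describes the Liskov Substitution Principle (LSP)

Liskov Substitution Principle (LSP)


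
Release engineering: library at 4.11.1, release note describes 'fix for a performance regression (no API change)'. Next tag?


Current: 4.11.1
Change category: 'fix for a performance regression (no API change)' → patch bump
SemVer rule: patch bump → increment PATCH (MAJOR and MINOR unchanged)
New: 4.11.2

4.11.2


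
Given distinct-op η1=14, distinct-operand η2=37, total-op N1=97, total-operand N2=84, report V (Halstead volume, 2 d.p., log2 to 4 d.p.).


Formula: V = N * log2(η), where N = N1 + N2 and η = η1 + η2
η = 14 + 37 = 51
N = 97 + 84 = 181
log2(51) ≈ 5.6724
V = 181 * 5.6724 = 1026.70

1026.70


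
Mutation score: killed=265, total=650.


Mutation score = killed / total * 100
Mutation score = 265 / 650 * 100
Mutation score = 40.77%

40.77%


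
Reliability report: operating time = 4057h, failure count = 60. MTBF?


Formula: MTBF = Total operating time / Number of failures
MTBF = 4057 / 60
MTBF = 67.62 hours

67.62 hours


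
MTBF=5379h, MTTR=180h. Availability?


Availability = MTBF / (MTBF + MTTR)
Availability = 5379 / (5379 + 180)
Availability = 5379 / 5559
Availability = 96.762%

96.762%


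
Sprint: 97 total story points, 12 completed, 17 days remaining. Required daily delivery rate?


Formula: Required rate = Remaining points / Days left
Remaining = 97 - 12 = 85 points
Required rate = 85 / 17 = 5.0 points/day

5.0 points/day


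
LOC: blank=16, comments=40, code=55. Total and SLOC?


Total LOC = blank + comment + code
Total LOC = 16 + 40 + 55 = 111
SLOC (source only) = code = 55

Total LOC: 111, SLOC: 55


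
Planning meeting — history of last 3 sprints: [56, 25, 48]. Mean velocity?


Formula: Avg velocity = Total points / Number of sprints
Points: [56, 25, 48]
Sum = 56 + 25 + 48 = 129
Avg velocity = 129 / 3 = 43.0 points/sprint

43.0 points/sprint


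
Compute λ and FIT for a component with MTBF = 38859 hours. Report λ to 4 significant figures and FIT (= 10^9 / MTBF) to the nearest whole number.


Formula: λ = 1 / MTBF; FIT = λ × 1e9 = 1e9 / MTBF
λ = 1 / 38859 ≈ 2.573e-05 failures/hour
FIT = 1e9 / 38859 ≈ 25734 failures per 1e9 hours (nearest whole number)

λ = 2.573e-05 /h, FIT = 25734


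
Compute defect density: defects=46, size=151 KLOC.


Defect density = defects / KLOC
Defect density = 46 / 151
Defect density = 0.305 defects/KLOC

0.305 defects/KLOC


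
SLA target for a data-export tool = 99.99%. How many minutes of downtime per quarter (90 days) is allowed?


Formula: allowed downtime = period * (100 - SLA) / 100
Period (quarter (90 days)) = 129600 minutes
Unavailability fraction = (100 - 99.99) / 100
Allowed downtime = 129600 * (100 - 99.99) / 100
Allowed downtime = 12.96 minutes

12.96 minutes


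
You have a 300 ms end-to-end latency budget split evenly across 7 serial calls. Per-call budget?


Formula: per_stage = total_budget / stages
per_stage = 300 / 7
per_stage = 42.86 ms

42.86 ms


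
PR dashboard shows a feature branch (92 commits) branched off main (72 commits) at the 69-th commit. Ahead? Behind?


Common ancestor: commit #69
feature commits after divergence: 92 - 69 = 23
main commits after divergence: 72 - 69 = 3
feature is 23 commits ahead of main
main is 3 commits ahead of feature

feature ahead: 23, main ahead: 3


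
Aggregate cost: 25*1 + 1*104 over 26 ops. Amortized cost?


Formula: Amortized cost = Total cost / Operations
Total cost = (25 * 1) + (1 * 104)
Total cost = 25 + 104 = 129
Amortized = 129 / 26 = 4.9615

4.9615


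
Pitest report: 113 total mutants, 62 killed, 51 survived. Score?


Mutation score = killed / total * 100
Mutation score = 62 / 113 * 100
Mutation score = 54.87%

54.87%


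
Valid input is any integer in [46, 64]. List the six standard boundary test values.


Range: [46, 64]
Boundaries: just below min, min, min+1, max-1, max, just above max
Values: [45, 46, 47, 63, 64, 65]

[45, 46, 47, 63, 64, 65]


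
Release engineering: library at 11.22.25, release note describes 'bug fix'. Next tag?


Current: 11.22.25
Change category: 'bug fix' → patch bump
SemVer rule: patch bump → increment PATCH (MAJOR and MINOR unchanged)
New: 11.22.26

11.22.26


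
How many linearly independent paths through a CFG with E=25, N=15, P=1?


Formula: V(G) = E - N + 2P
V(G) = 25 - 15 + 2*1
V(G) = 10 + 2
V(G) = 12

12


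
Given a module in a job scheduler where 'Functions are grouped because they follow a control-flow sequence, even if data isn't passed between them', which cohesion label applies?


Reasoning: Grouped by order of execution within a routine, not by data flow
Type: Procedural cohesion

Procedural cohesion


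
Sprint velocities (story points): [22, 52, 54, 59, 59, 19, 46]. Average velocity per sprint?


Formula: Avg velocity = Total points / Number of sprints
Points: [22, 52, 54, 59, 59, 19, 46]
Sum = 22 + 52 + 54 + 59 + 59 + 19 + 46 = 311
Avg velocity = 311 / 7 = 44.43 points/sprint

44.43 points/sprint


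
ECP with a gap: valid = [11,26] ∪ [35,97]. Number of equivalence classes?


Valid ranges: [11,26] and [35,97]
Class 1: x < 11 — invalid
Class 2: 11 ≤ x ≤ 26 — valid
Class 3: 26 < x < 35 — invalid (gap between ranges)
Class 4: 35 ≤ x ≤ 97 — valid
Class 5: x > 97 — invalid
Total equivalence classes: 5

5 equivalence classes


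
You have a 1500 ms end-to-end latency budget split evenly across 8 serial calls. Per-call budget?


Formula: per_stage = total_budget / stages
per_stage = 1500 / 8
per_stage = 187.5 ms

187.5 ms


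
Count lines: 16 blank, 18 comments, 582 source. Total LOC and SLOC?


Total LOC = blank + comment + code
Total LOC = 16 + 18 + 582 = 616
SLOC (source only) = code = 582

Total LOC: 616, SLOC: 582


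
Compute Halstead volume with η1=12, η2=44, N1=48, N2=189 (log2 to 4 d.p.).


Formula: V = N * log2(η), where N = N1 + N2 and η = η1 + η2
η = 12 + 44 = 56
N = 48 + 189 = 237
log2(56) ≈ 5.8074
V = 237 * 5.8074 = 1376.35

1376.35


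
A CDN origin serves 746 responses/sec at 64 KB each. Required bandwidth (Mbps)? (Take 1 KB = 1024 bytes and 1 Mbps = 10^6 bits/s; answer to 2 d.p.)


Formula: Mbps = payload_bytes * RPS * 8 / 1e6
Payload per request = 64 KB = 64 * 1024 = 65536 bytes
Total bytes/sec = 65536 * 746 = 48889856
Total bits/sec = 48889856 * 8 = 391118848
Mbps = 391118848 / 1e6 = 391.12

391.12 Mbps


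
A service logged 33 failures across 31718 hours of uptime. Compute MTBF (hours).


Formula: MTBF = Total operating time / Number of failures
MTBF = 31718 / 33
MTBF = 961.15 hours

961.15 hours


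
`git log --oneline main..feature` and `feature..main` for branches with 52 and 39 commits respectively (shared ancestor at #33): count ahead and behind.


Common ancestor: commit #33
feature commits after divergence: 52 - 33 = 19
main commits after divergence: 39 - 33 = 6
feature is 19 commits ahead of main
main is 6 commits ahead of feature

feature ahead: 19, main ahead: 6


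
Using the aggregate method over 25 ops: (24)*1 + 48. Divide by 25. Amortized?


Formula: Amortized cost = Total cost / Operations
Total cost = (24 * 1) + (1 * 48)
Total cost = 24 + 48 = 72
Amortized = 72 / 25 = 2.88

2.88


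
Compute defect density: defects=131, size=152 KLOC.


Defect density = defects / KLOC
Defect density = 131 / 152
Defect density = 0.862 defects/KLOC

0.862 defects/KLOC


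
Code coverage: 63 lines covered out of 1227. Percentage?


Coverage = covered / total * 100
Coverage = 63 / 1227 * 100
Coverage = 5.13%

5.13%


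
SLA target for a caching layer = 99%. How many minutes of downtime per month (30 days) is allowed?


Formula: allowed downtime = period * (100 - SLA) / 100
Period (month (30 days)) = 43200 minutes
Unavailability fraction = (100 - 99.0) / 100
Allowed downtime = 43200 * (100 - 99.0) / 100
Allowed downtime = 432.0 minutes

432.0 minutes


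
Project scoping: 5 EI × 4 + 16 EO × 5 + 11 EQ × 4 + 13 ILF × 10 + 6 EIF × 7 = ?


UFP = EI*4 + EO*5 + EQ*4 + ILF*10 + EIF*7
UFP = 5*4 + 16*5 + 11*4 + 13*10 + 6*7
UFP = 20 + 80 + 44 + 130 + 42
UFP = 316

316


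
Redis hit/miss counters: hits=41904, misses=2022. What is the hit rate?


Formula: hit rate = hits / (hits + misses) * 100
hit rate = 41904 / (41904 + 2022) * 100
hit rate = 41904 / 43926 * 100
hit rate = 95.4%

95.4%


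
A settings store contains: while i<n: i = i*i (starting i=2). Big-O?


Reasoning: squaring drives double-exponential growth; iterations ~ log log n
Complexity: O(log log n)

O(log log n)


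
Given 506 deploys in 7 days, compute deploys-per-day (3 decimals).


Formula: deployments per day = releases / days
= 506 / 7
= 72.286 deploys/day
(equivalently, 506.0 deploys/week)

72.286 deploys/day


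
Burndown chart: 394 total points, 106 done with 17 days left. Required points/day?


Formula: Required rate = Remaining points / Days left
Remaining = 394 - 106 = 288 points
Required rate = 288 / 17 = 16.94 points/day

16.94 points/day


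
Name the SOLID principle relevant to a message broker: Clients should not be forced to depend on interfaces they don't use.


This describes the Interface Segregation Principle (ISP)

Interface Segregation Principle (ISP)


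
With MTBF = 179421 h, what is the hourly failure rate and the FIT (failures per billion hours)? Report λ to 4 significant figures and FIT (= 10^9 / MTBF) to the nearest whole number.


Formula: λ = 1 / MTBF; FIT = λ × 1e9 = 1e9 / MTBF
λ = 1 / 179421 ≈ 5.573e-06 failures/hour
FIT = 1e9 / 179421 ≈ 5573 failures per 1e9 hours (nearest whole number)

λ = 5.573e-06 /h, FIT = 5573


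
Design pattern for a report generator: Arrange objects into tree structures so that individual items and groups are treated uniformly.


This matches the Composite pattern

Composite


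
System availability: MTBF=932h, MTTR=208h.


Availability = MTBF / (MTBF + MTTR)
Availability = 932 / (932 + 208)
Availability = 932 / 1140
Availability = 81.7544%

81.7544%


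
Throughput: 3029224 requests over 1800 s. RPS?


Formula: throughput = requests / seconds
throughput = 3029224 / 1800
throughput = 1682.9 requests/second

1682.9 requests/second


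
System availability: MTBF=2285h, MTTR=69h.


Availability = MTBF / (MTBF + MTTR)
Availability = 2285 / (2285 + 69)
Availability = 2285 / 2354
Availability = 97.0688%

97.0688%


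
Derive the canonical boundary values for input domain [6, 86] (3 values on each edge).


Range: [6, 86]
Boundaries: just below min, min, min+1, max-1, max, just above max
Values: [5, 6, 7, 85, 86, 87]

[5, 6, 7, 85, 86, 87]


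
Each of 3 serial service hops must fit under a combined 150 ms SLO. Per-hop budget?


Formula: per_stage = total_budget / stages
per_stage = 150 / 3
per_stage = 50.0 ms

50.0 ms


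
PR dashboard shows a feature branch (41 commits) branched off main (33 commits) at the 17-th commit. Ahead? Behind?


Common ancestor: commit #17
feature commits after divergence: 41 - 17 = 24
main commits after divergence: 33 - 17 = 16
feature is 24 commits ahead of main
main is 16 commits ahead of feature

feature ahead: 24, main ahead: 16


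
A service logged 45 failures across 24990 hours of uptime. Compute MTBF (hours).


Formula: MTBF = Total operating time / Number of failures
MTBF = 24990 / 45
MTBF = 555.33 hours

555.33 hours


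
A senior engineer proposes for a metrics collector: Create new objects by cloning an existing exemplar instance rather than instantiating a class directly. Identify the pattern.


This matches the Prototype pattern

Prototype


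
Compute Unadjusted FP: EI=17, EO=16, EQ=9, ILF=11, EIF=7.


UFP = EI*4 + EO*5 + EQ*4 + ILF*10 + EIF*7
UFP = 17*4 + 16*5 + 9*4 + 11*10 + 7*7
UFP = 68 + 80 + 36 + 110 + 49
UFP = 343

343


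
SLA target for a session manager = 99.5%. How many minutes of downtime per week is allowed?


Formula: allowed downtime = period * (100 - SLA) / 100
Period (week) = 10080 minutes
Unavailability fraction = (100 - 99.5) / 100
Allowed downtime = 10080 * (100 - 99.5) / 100
Allowed downtime = 50.4 minutes

50.4 minutes


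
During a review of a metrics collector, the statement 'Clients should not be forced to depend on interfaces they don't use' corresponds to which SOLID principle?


This describes the Interface Segregation Principle (ISP)

Interface Segregation Principle (ISP)


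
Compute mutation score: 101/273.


Mutation score = killed / total * 100
Mutation score = 101 / 273 * 100
Mutation score = 37.0%

37.0%


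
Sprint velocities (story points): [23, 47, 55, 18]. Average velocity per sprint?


Formula: Avg velocity = Total points / Number of sprints
Points: [23, 47, 55, 18]
Sum = 23 + 47 + 55 + 18 = 143
Avg velocity = 143 / 4 = 35.75 points/sprint

35.75 points/sprint


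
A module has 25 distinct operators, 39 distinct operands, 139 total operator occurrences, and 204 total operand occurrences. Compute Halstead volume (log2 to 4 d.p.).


Formula: V = N * log2(η), where N = N1 + N2 and η = η1 + η2
η = 25 + 39 = 64
N = 139 + 204 = 343
log2(64) ≈ 6.0000
V = 343 * 6.0000 = 2058.00

2058.00


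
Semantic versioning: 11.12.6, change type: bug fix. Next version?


Current: 11.12.6
Change category: 'bug fix' → patch bump
SemVer rule: patch bump → increment PATCH (MAJOR and MINOR unchanged)
New: 11.12.7

11.12.7


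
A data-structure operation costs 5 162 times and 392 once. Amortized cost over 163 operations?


Formula: Amortized cost = Total cost / Operations
Total cost = (162 * 5) + (1 * 392)
Total cost = 810 + 392 = 1202
Amortized = 1202 / 163 = 7.3742

7.3742


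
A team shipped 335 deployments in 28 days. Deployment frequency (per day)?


Formula: deployments per day = releases / days
= 335 / 28
= 11.964 deploys/day
(equivalently, 83.75 deploys/week)

11.964 deploys/day


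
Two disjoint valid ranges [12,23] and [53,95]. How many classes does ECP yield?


Valid ranges: [12,23] and [53,95]
Class 1: x < 12 — invalid
Class 2: 12 ≤ x ≤ 23 — valid
Class 3: 23 < x < 53 — invalid (gap between ranges)
Class 4: 53 ≤ x ≤ 95 — valid
Class 5: x > 95 — invalid
Total equivalence classes: 5

5 equivalence classes


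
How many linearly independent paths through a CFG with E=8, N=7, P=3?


Formula: V(G) = E - N + 2P
V(G) = 8 - 7 + 2*3
V(G) = 1 + 6
V(G) = 7

7


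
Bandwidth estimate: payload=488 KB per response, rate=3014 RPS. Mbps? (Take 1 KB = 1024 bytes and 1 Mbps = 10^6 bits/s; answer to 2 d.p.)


Formula: Mbps = payload_bytes * RPS * 8 / 1e6
Payload per request = 488 KB = 488 * 1024 = 499712 bytes
Total bytes/sec = 499712 * 3014 = 1506131968
Total bits/sec = 1506131968 * 8 = 12049055744
Mbps = 12049055744 / 1e6 = 12049.06

12049.06 Mbps


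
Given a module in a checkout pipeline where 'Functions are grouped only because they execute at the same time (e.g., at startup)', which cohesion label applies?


Reasoning: Related by timing only
Type: Temporal cohesion

Temporal cohesion


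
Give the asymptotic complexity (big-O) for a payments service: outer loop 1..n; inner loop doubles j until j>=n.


Reasoning: linear outer times logarithmic inner
Complexity: O(n log n)

O(n log n)


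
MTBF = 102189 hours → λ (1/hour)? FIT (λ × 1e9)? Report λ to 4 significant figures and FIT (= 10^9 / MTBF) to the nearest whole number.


Formula: λ = 1 / MTBF; FIT = λ × 1e9 = 1e9 / MTBF
λ = 1 / 102189 ≈ 9.786e-06 failures/hour
FIT = 1e9 / 102189 ≈ 9786 failures per 1e9 hours (nearest whole number)

λ = 9.786e-06 /h, FIT = 9786


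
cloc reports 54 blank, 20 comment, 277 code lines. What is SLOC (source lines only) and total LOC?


Total LOC = blank + comment + code
Total LOC = 54 + 20 + 277 = 351
SLOC (source only) = code = 277

Total LOC: 351, SLOC: 277


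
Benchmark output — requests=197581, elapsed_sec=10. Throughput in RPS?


Formula: throughput = requests / seconds
throughput = 197581 / 10
throughput = 19758.1 requests/second

19758.1 requests/second


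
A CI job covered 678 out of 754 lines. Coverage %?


Coverage = covered / total * 100
Coverage = 678 / 754 * 100
Coverage = 89.92%

89.92%


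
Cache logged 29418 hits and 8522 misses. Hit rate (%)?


Formula: hit rate = hits / (hits + misses) * 100
hit rate = 29418 / (29418 + 8522) * 100
hit rate = 29418 / 37940 * 100
hit rate = 77.54%

77.54%


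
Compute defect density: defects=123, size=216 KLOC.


Defect density = defects / KLOC
Defect density = 123 / 216
Defect density = 0.569 defects/KLOC

0.569 defects/KLOC


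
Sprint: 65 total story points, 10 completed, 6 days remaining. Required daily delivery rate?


Formula: Required rate = Remaining points / Days left
Remaining = 65 - 10 = 55 points
Required rate = 55 / 6 = 9.17 points/day

9.17 points/day


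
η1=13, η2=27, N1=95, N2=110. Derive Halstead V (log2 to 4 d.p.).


Formula: V = N * log2(η), where N = N1 + N2 and η = η1 + η2
η = 13 + 27 = 40
N = 95 + 110 = 205
log2(40) ≈ 5.3219
V = 205 * 5.3219 = 1090.99

1090.99


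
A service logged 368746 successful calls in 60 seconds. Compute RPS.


Formula: throughput = requests / seconds
throughput = 368746 / 60
throughput = 6145.77 requests/second

6145.77 requests/second


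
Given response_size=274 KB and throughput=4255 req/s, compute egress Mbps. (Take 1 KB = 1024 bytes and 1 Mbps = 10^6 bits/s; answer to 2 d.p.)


Formula: Mbps = payload_bytes * RPS * 8 / 1e6
Payload per request = 274 KB = 274 * 1024 = 280576 bytes
Total bytes/sec = 280576 * 4255 = 1193850880
Total bits/sec = 1193850880 * 8 = 9550807040
Mbps = 9550807040 / 1e6 = 9550.81

9550.81 Mbps


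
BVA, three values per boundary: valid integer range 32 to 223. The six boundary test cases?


Range: [32, 223]
Boundaries: just below min, min, min+1, max-1, max, just above max
Values: [31, 32, 33, 222, 223, 224]

[31, 32, 33, 222, 223, 224]


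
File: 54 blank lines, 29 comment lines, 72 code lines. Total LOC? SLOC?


Total LOC = blank + comment + code
Total LOC = 54 + 29 + 72 = 155
SLOC (source only) = code = 72

Total LOC: 155, SLOC: 72


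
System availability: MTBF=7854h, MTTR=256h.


Availability = MTBF / (MTBF + MTTR)
Availability = 7854 / (7854 + 256)
Availability = 7854 / 8110
Availability = 96.8434%

96.8434%


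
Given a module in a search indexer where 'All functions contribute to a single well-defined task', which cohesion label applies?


Reasoning: Best: single purpose
Type: Functional cohesion

Functional cohesion


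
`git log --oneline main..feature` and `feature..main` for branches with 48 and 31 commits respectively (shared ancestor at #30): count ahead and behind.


Common ancestor: commit #30
feature commits after divergence: 48 - 30 = 18
main commits after divergence: 31 - 30 = 1
feature is 18 commits ahead of main
main is 1 commits ahead of feature

feature ahead: 18, main ahead: 1


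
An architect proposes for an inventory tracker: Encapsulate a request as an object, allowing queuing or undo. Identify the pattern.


This matches the Command pattern

Command


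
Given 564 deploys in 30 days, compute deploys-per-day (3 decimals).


Formula: deployments per day = releases / days
= 564 / 30
= 18.8 deploys/day
(equivalently, 131.6 deploys/week)

18.8 deploys/day


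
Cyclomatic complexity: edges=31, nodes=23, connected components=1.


Formula: V(G) = E - N + 2P
V(G) = 31 - 23 + 2*1
V(G) = 8 + 2
V(G) = 10

10


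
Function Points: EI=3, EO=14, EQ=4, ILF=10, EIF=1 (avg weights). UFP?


UFP = EI*4 + EO*5 + EQ*4 + ILF*10 + EIF*7
UFP = 3*4 + 14*5 + 4*4 + 10*10 + 1*7
UFP = 12 + 70 + 16 + 100 + 7
UFP = 205

205


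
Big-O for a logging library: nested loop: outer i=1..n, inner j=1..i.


Reasoning: triangle: n(n+1)/2 ~ n^2/2
Complexity: O(n^2)

O(n^2)


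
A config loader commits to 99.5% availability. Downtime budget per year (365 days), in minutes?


Formula: allowed downtime = period * (100 - SLA) / 100
Period (year (365 days)) = 525600 minutes
Unavailability fraction = (100 - 99.5) / 100
Allowed downtime = 525600 * (100 - 99.5) / 100
Allowed downtime = 2628.0 minutes

2628.0 minutes


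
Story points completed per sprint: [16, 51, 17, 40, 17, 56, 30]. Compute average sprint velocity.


Formula: Avg velocity = Total points / Number of sprints
Points: [16, 51, 17, 40, 17, 56, 30]
Sum = 16 + 51 + 17 + 40 + 17 + 56 + 30 = 227
Avg velocity = 227 / 7 = 32.43 points/sprint

32.43 points/sprint


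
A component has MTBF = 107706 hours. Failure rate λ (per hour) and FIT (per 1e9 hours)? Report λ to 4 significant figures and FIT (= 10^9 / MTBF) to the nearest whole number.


Formula: λ = 1 / MTBF; FIT = λ × 1e9 = 1e9 / MTBF
λ = 1 / 107706 ≈ 9.285e-06 failures/hour
FIT = 1e9 / 107706 ≈ 9285 failures per 1e9 hours (nearest whole number)

λ = 9.285e-06 /h, FIT = 9285


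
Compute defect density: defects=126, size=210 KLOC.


Defect density = defects / KLOC
Defect density = 126 / 210
Defect density = 0.6 defects/KLOC

0.6 defects/KLOC


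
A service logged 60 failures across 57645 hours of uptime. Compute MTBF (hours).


Formula: MTBF = Total operating time / Number of failures
MTBF = 57645 / 60
MTBF = 960.75 hours

960.75 hours


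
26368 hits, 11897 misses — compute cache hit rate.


Formula: hit rate = hits / (hits + misses) * 100
hit rate = 26368 / (26368 + 11897) * 100
hit rate = 26368 / 38265 * 100
hit rate = 68.91%

68.91%


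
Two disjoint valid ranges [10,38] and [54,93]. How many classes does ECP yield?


Valid ranges: [10,38] and [54,93]
Class 1: x < 10 — invalid
Class 2: 10 ≤ x ≤ 38 — valid
Class 3: 38 < x < 54 — invalid (gap between ranges)
Class 4: 54 ≤ x ≤ 93 — valid
Class 5: x > 93 — invalid
Total equivalence classes: 5

5 equivalence classes


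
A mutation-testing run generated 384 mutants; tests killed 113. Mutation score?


Mutation score = killed / total * 100
Mutation score = 113 / 384 * 100
Mutation score = 29.43%

29.43%


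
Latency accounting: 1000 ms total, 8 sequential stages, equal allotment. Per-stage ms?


Formula: per_stage = total_budget / stages
per_stage = 1000 / 8
per_stage = 125.0 ms

125.0 ms


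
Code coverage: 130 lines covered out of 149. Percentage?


Coverage = covered / total * 100
Coverage = 130 / 149 * 100
Coverage = 87.25%

87.25%


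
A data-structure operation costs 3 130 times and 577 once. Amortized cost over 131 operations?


Formula: Amortized cost = Total cost / Operations
Total cost = (130 * 3) + (1 * 577)
Total cost = 390 + 577 = 967
Amortized = 967 / 131 = 7.3817

7.3817


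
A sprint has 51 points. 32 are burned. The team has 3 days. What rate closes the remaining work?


Formula: Required rate = Remaining points / Days left
Remaining = 51 - 32 = 19 points
Required rate = 19 / 3 = 6.33 points/day

6.33 points/day


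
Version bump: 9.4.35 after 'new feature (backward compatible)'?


Current: 9.4.35
Change category: 'new feature (backward compatible)' → minor bump
SemVer rule: minor bump → increment MINOR, reset PATCH to 0 (MAJOR unchanged)
New: 9.5.0

9.5.0


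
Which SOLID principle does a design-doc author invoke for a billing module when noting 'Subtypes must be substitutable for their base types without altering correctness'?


This describes the Liskov Substitution Principle (LSP)

Liskov Substitution Principle (LSP)


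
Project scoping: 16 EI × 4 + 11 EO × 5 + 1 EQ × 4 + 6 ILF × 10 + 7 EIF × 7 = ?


UFP = EI*4 + EO*5 + EQ*4 + ILF*10 + EIF*7
UFP = 16*4 + 11*5 + 1*4 + 6*10 + 7*7
UFP = 64 + 55 + 4 + 60 + 49
UFP = 232

232


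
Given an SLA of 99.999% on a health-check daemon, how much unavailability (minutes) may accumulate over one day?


Formula: allowed downtime = period * (100 - SLA) / 100
Period (day) = 1440 minutes
Unavailability fraction = (100 - 99.999) / 100
Allowed downtime = 1440 * (100 - 99.999) / 100
Allowed downtime = 0.0144 minutes

0.0144 minutes


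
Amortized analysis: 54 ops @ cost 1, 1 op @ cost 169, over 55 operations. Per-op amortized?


Formula: Amortized cost = Total cost / Operations
Total cost = (54 * 1) + (1 * 169)
Total cost = 54 + 169 = 223
Amortized = 223 / 55 = 4.0545

4.0545


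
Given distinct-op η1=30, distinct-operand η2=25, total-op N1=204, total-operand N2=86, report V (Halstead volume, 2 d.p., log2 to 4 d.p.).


Formula: V = N * log2(η), where N = N1 + N2 and η = η1 + η2
η = 30 + 25 = 55
N = 204 + 86 = 290
log2(55) ≈ 5.7814
V = 290 * 5.7814 = 1676.61

1676.61


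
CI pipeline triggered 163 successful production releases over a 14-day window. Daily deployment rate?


Formula: deployments per day = releases / days
= 163 / 14
= 11.643 deploys/day
(equivalently, 81.5 deploys/week)

11.643 deploys/day


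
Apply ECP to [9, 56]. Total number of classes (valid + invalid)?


Valid range: [9, 56]
Class 1: x < 9 — invalid
Class 2: 9 ≤ x ≤ 56 — valid
Class 3: x > 56 — invalid
Total equivalence classes: 3

3 equivalence classes


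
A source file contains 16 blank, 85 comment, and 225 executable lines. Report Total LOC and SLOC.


Total LOC = blank + comment + code
Total LOC = 16 + 85 + 225 = 326
SLOC (source only) = code = 225

Total LOC: 326, SLOC: 225


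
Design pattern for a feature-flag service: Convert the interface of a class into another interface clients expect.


This matches the Adapter pattern

Adapter


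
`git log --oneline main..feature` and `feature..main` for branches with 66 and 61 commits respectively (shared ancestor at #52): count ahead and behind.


Common ancestor: commit #52
feature commits after divergence: 66 - 52 = 14
main commits after divergence: 61 - 52 = 9
feature is 14 commits ahead of main
main is 9 commits ahead of feature

feature ahead: 14, main ahead: 9


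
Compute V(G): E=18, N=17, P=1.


Formula: V(G) = E - N + 2P
V(G) = 18 - 17 + 2*1
V(G) = 1 + 2
V(G) = 3

3


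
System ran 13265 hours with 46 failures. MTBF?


Formula: MTBF = Total operating time / Number of failures
MTBF = 13265 / 46
MTBF = 288.37 hours

288.37 hours


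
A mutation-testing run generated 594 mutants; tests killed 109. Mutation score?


Mutation score = killed / total * 100
Mutation score = 109 / 594 * 100
Mutation score = 18.35%

18.35%


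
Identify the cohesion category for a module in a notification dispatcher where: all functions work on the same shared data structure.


Reasoning: Functions share data
Type: Communicational cohesion

Communicational cohesion


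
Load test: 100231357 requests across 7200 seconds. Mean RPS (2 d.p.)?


Formula: throughput = requests / seconds
throughput = 100231357 / 7200
throughput = 13921.02 requests/second

13921.02 requests/second


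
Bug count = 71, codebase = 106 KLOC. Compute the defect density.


Defect density = defects / KLOC
Defect density = 71 / 106
Defect density = 0.67 defects/KLOC

0.67 defects/KLOC


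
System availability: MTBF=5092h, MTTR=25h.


Availability = MTBF / (MTBF + MTTR)
Availability = 5092 / (5092 + 25)
Availability = 5092 / 5117
Availability = 99.5114%

99.5114%


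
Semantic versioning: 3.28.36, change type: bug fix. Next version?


Current: 3.28.36
Change category: 'bug fix' → patch bump
SemVer rule: patch bump → increment PATCH (MAJOR and MINOR unchanged)
New: 3.28.37

3.28.37


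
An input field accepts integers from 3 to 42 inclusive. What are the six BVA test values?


Range: [3, 42]
Boundaries: just below min, min, min+1, max-1, max, just above max
Values: [2, 3, 4, 41, 42, 43]

[2, 3, 4, 41, 42, 43]


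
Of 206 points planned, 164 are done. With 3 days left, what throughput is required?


Formula: Required rate = Remaining points / Days left
Remaining = 206 - 164 = 42 points
Required rate = 42 / 3 = 14.0 points/day

14.0 points/day


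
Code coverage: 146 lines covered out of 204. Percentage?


Coverage = covered / total * 100
Coverage = 146 / 204 * 100
Coverage = 71.57%

71.57%


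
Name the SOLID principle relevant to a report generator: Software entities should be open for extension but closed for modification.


This describes the Open/Closed Principle (OCP)

Open/Closed Principle (OCP)


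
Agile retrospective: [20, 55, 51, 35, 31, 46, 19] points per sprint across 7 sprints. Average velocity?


Formula: Avg velocity = Total points / Number of sprints
Points: [20, 55, 51, 35, 31, 46, 19]
Sum = 20 + 55 + 51 + 35 + 31 + 46 + 19 = 257
Avg velocity = 257 / 7 = 36.71 points/sprint

36.71 points/sprint


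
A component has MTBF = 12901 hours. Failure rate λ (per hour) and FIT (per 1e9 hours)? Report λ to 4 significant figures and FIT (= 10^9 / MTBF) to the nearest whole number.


Formula: λ = 1 / MTBF; FIT = λ × 1e9 = 1e9 / MTBF
λ = 1 / 12901 ≈ 7.751e-05 failures/hour
FIT = 1e9 / 12901 ≈ 77513 failures per 1e9 hours (nearest whole number)

λ = 7.751e-05 /h, FIT = 77513


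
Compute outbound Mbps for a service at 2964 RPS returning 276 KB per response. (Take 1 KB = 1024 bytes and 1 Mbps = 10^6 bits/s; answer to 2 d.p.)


Formula: Mbps = payload_bytes * RPS * 8 / 1e6
Payload per request = 276 KB = 276 * 1024 = 282624 bytes
Total bytes/sec = 282624 * 2964 = 837697536
Total bits/sec = 837697536 * 8 = 6701580288
Mbps = 6701580288 / 1e6 = 6701.58

6701.58 Mbps


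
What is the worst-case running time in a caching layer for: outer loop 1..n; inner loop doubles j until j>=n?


Reasoning: linear outer times logarithmic inner
Complexity: O(n log n)

O(n log n)


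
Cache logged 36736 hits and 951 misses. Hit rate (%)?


Formula: hit rate = hits / (hits + misses) * 100
hit rate = 36736 / (36736 + 951) * 100
hit rate = 36736 / 37687 * 100
hit rate = 97.48%

97.48%


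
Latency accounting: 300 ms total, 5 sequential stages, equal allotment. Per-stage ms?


Formula: per_stage = total_budget / stages
per_stage = 300 / 5
per_stage = 60.0 ms

60.0 ms


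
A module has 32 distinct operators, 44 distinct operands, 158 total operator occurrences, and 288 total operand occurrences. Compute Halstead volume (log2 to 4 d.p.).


Formula: V = N * log2(η), where N = N1 + N2 and η = η1 + η2
η = 32 + 44 = 76
N = 158 + 288 = 446
log2(76) ≈ 6.2479
V = 446 * 6.2479 = 2786.56

2786.56


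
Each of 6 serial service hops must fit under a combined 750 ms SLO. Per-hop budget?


Formula: per_stage = total_budget / stages
per_stage = 750 / 6
per_stage = 125.0 ms

125.0 ms


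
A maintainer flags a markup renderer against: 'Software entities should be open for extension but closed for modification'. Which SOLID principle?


This describes the Open/Closed Principle (OCP)

Open/Closed Principle (OCP)


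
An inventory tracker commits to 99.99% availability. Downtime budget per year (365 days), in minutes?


Formula: allowed downtime = period * (100 - SLA) / 100
Period (year (365 days)) = 525600 minutes
Unavailability fraction = (100 - 99.99) / 100
Allowed downtime = 525600 * (100 - 99.99) / 100
Allowed downtime = 52.56 minutes

52.56 minutes


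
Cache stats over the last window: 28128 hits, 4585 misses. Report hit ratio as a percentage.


Formula: hit rate = hits / (hits + misses) * 100
hit rate = 28128 / (28128 + 4585) * 100
hit rate = 28128 / 32713 * 100
hit rate = 85.98%

85.98%


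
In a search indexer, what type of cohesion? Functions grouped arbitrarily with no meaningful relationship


Reasoning: Worst: random grouping
Type: Coincidental cohesion

Coincidental cohesion


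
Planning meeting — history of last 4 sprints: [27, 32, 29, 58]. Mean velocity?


Formula: Avg velocity = Total points / Number of sprints
Points: [27, 32, 29, 58]
Sum = 27 + 32 + 29 + 58 = 146
Avg velocity = 146 / 4 = 36.5 points/sprint

36.5 points/sprint


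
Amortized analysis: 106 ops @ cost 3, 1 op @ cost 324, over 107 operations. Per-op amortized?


Formula: Amortized cost = Total cost / Operations
Total cost = (106 * 3) + (1 * 324)
Total cost = 318 + 324 = 642
Amortized = 642 / 107 = 6.0

6.0


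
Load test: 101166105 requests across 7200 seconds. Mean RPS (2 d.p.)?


Formula: throughput = requests / seconds
throughput = 101166105 / 7200
throughput = 14050.85 requests/second

14050.85 requests/second


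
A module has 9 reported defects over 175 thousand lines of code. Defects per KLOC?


Defect density = defects / KLOC
Defect density = 9 / 175
Defect density = 0.051 defects/KLOC

0.051 defects/KLOC


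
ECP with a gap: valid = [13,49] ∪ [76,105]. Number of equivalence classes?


Valid ranges: [13,49] and [76,105]
Class 1: x < 13 — invalid
Class 2: 13 ≤ x ≤ 49 — valid
Class 3: 49 < x < 76 — invalid (gap between ranges)
Class 4: 76 ≤ x ≤ 105 — valid
Class 5: x > 105 — invalid
Total equivalence classes: 5

5 equivalence classes


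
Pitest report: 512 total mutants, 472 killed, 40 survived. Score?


Mutation score = killed / total * 100
Mutation score = 472 / 512 * 100
Mutation score = 92.19%

92.19%


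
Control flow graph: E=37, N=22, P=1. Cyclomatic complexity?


Formula: V(G) = E - N + 2P
V(G) = 37 - 22 + 2*1
V(G) = 15 + 2
V(G) = 17

17


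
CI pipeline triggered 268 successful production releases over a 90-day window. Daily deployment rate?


Formula: deployments per day = releases / days
= 268 / 90
= 2.978 deploys/day
(equivalently, 20.84 deploys/week)

2.978 deploys/day


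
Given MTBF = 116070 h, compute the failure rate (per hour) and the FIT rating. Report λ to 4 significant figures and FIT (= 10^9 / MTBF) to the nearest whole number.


Formula: λ = 1 / MTBF; FIT = λ × 1e9 = 1e9 / MTBF
λ = 1 / 116070 ≈ 8.615e-06 failures/hour
FIT = 1e9 / 116070 ≈ 8615 failures per 1e9 hours (nearest whole number)

λ = 8.615e-06 /h, FIT = 8615


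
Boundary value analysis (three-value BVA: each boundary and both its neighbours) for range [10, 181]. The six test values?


Range: [10, 181]
Boundaries: just below min, min, min+1, max-1, max, just above max
Values: [9, 10, 11, 180, 181, 182]

[9, 10, 11, 180, 181, 182]


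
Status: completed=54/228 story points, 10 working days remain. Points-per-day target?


Formula: Required rate = Remaining points / Days left
Remaining = 228 - 54 = 174 points
Required rate = 174 / 10 = 17.4 points/day

17.4 points/day


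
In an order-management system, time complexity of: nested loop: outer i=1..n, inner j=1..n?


Reasoning: n iterations times n iterations
Complexity: O(n^2)

O(n^2)


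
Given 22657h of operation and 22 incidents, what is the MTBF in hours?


Formula: MTBF = Total operating time / Number of failures
MTBF = 22657 / 22
MTBF = 1029.86 hours

1029.86 hours


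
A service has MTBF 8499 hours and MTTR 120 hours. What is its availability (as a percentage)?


Availability = MTBF / (MTBF + MTTR)
Availability = 8499 / (8499 + 120)
Availability = 8499 / 8619
Availability = 98.6077%

98.6077%


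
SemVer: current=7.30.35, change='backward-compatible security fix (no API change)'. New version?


Current: 7.30.35
Change category: 'backward-compatible security fix (no API change)' → patch bump
SemVer rule: patch bump → increment PATCH (MAJOR and MINOR unchanged)
New: 7.30.36

7.30.36


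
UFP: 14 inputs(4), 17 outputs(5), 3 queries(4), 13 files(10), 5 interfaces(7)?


UFP = EI*4 + EO*5 + EQ*4 + ILF*10 + EIF*7
UFP = 14*4 + 17*5 + 3*4 + 13*10 + 5*7
UFP = 56 + 85 + 12 + 130 + 35
UFP = 318

318


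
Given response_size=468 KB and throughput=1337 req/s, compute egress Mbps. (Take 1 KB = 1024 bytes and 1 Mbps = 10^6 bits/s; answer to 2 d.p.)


Formula: Mbps = payload_bytes * RPS * 8 / 1e6
Payload per request = 468 KB = 468 * 1024 = 479232 bytes
Total bytes/sec = 479232 * 1337 = 640733184
Total bits/sec = 640733184 * 8 = 5125865472
Mbps = 5125865472 / 1e6 = 5125.87

5125.87 Mbps


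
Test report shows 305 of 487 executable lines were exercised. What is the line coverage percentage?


Coverage = covered / total * 100
Coverage = 305 / 487 * 100
Coverage = 62.63%

62.63%


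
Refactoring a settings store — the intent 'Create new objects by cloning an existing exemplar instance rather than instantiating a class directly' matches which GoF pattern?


This matches the Prototype pattern

Prototype


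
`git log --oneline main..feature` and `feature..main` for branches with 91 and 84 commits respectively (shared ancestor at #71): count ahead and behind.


Common ancestor: commit #71
feature commits after divergence: 91 - 71 = 20
main commits after divergence: 84 - 71 = 13
feature is 20 commits ahead of main
main is 13 commits ahead of feature

feature ahead: 20, main ahead: 13
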